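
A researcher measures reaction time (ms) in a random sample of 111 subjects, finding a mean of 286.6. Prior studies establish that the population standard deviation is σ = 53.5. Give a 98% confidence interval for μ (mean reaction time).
(274.79, 298.41)

z-interval (σ known):
z* = 2.326 for 98% confidence

Margin of error = z* · σ/√n = 2.326 · 53.5/√111 = 11.81

CI: (286.6 - 11.81, 286.6 + 11.81) = (274.79, 298.41)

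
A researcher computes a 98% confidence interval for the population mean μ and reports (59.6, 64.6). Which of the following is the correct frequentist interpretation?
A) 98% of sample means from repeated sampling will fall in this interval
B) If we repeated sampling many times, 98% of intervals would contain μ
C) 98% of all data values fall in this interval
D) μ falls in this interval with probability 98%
B

A) Wrong — coverage applies to intervals containing μ, not to future x̄ values.
B) Correct — this is the frequentist long-run coverage interpretation.
C) Wrong — a CI is about the parameter μ, not individual data values.
D) Wrong — μ is fixed; the randomness lives in the interval, not in μ.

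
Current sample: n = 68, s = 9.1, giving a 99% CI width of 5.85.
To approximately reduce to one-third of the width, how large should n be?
n ≈ 612

CI width ∝ 1/√n
To reduce width by factor 3, need √n to grow by 3 → need 3² = 9 times as many samples.

Current: n = 68, width = 5.85
New: n = 612, width ≈ 1.90

Width reduced by factor of 5.85/1.90 = 3.08.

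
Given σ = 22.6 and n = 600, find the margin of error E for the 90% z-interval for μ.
Margin of error = 1.52

Margin of error = z* · σ/√n
= 1.645 · 22.6/√600
= 1.645 · 22.6/24.4949
= 1.52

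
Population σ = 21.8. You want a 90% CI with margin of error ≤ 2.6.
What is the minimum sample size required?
n ≥ 191

For margin E ≤ 2.6:
n ≥ (z* · σ / E)²
n ≥ (1.645 · 21.8 / 2.6)²
n ≥ 190.24

Minimum n = 191 (rounding up)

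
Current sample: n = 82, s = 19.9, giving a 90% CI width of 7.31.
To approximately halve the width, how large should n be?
n ≈ 328

CI width ∝ 1/√n
To reduce width by factor 2, need √n to grow by 2 → need 2² = 4 times as many samples.

Current: n = 82, width = 7.31
New: n = 328, width ≈ 3.63

Width reduced by factor of 7.31/3.63 = 2.01.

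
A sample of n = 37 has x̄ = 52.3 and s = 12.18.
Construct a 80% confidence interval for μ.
(49.68, 54.92)

t-interval (σ unknown):
df = n - 1 = 36
t* = 1.306 for 80% confidence

Margin of error = t* · s/√n = 1.306 · 12.18/√37 = 2.62

CI: (49.68, 54.92)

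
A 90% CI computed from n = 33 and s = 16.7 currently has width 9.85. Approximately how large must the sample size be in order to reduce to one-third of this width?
n ≈ 297

CI width ∝ 1/√n
To reduce width by factor 3, need √n to grow by 3 → need 3² = 9 times as many samples.

Current: n = 33, width = 9.85
New: n = 297, width ≈ 3.20

Width reduced by factor of 9.85/3.20 = 3.08.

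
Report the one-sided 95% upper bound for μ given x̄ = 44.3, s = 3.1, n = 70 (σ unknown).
μ ≤ 44.92

Upper bound (one-sided):
t* = 1.667 (one-sided for 95%)
Upper bound = x̄ + t* · s/√n = 44.3 + 1.667 · 3.1/√70 = 44.92

We are 95% confident that μ ≤ 44.92.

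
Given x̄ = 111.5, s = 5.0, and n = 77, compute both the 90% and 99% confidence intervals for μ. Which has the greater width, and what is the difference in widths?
99% CI is wider by 1.11

df = 76
90% CI: t* = 1.665, (110.55, 112.45), width = 2 · t* · s/√n = 1.90
99% CI: t* = 2.642, (109.99, 113.01), width = 2 · t* · s/√n = 3.01

The 99% CI is wider by 3.01 - 1.90 = 1.11.
Higher confidence requires a wider interval.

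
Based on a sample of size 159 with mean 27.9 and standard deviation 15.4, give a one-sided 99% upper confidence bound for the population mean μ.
μ ≤ 30.77

Upper bound (one-sided):
t* = 2.350 (one-sided for 99%)
Upper bound = x̄ + t* · s/√n = 27.9 + 2.350 · 15.4/√159 = 30.77

We are 99% confident that μ ≤ 30.77.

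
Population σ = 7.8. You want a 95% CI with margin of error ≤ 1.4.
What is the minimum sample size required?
n ≥ 120

For margin E ≤ 1.4:
n ≥ (z* · σ / E)²
n ≥ (1.960 · 7.8 / 1.4)²
n ≥ 119.25

Minimum n = 120 (rounding up)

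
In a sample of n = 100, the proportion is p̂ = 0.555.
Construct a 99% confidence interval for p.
(0.427, 0.683)

Proportion CI:
SE = √(p̂(1-p̂)/n) = √(0.555 · 0.445 / 100) = 0.04970

z* = 2.576
Margin = z* · SE = 2.576 · 0.04970 = 0.1280

CI: 0.555 ± 0.1280 = (0.427, 0.683)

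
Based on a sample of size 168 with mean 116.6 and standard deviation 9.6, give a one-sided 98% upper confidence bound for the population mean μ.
μ ≤ 118.13

Upper bound (one-sided):
t* = 2.070 (one-sided for 98%)
Upper bound = x̄ + t* · s/√n = 116.6 + 2.070 · 9.6/√168 = 118.13

We are 98% confident that μ ≤ 118.13.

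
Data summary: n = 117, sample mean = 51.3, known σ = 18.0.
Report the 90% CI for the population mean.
(48.56, 54.04)

z-interval (σ known):
z* = 1.645 for 90% confidence

Margin of error = z* · σ/√n = 1.645 · 18.0/√117 = 2.74

CI: (51.3 - 2.74, 51.3 + 2.74) = (48.56, 54.04)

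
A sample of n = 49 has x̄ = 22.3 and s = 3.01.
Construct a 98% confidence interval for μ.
(21.26, 23.34)

t-interval (σ unknown):
df = n - 1 = 48
t* = 2.407 for 98% confidence

Margin of error = t* · s/√n = 2.407 · 3.01/√49 = 1.04

CI: (21.26, 23.34)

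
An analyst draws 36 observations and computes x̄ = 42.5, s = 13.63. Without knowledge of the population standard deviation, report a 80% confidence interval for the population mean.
(39.53, 45.47)

t-interval (σ unknown):
df = n - 1 = 35
t* = 1.306 for 80% confidence

Margin of error = t* · s/√n = 1.306 · 13.63/√36 = 2.97

CI: (39.53, 45.47)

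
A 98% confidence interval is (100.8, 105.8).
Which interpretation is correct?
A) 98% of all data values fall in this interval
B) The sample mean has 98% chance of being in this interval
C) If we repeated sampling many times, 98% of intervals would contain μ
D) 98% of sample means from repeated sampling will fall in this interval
C

A) Wrong — a CI is about the parameter μ, not individual data values.
B) Wrong — x̄ is observed and sits in the interval by construction.
C) Correct — this is the frequentist long-run coverage interpretation.
D) Wrong — coverage applies to intervals containing μ, not to future x̄ values.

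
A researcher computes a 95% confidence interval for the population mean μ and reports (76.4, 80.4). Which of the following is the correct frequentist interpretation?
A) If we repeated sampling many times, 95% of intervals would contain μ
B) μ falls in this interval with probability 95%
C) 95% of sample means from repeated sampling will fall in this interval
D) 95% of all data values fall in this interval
A

A) Correct — this is the frequentist long-run coverage interpretation.
B) Wrong — μ is fixed; the randomness lives in the interval, not in μ.
C) Wrong — coverage applies to intervals containing μ, not to future x̄ values.
D) Wrong — a CI is about the parameter μ, not individual data values.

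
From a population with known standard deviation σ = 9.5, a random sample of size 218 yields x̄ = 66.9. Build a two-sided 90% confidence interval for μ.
(65.84, 67.96)

z-interval (σ known):
z* = 1.645 for 90% confidence

Margin of error = z* · σ/√n = 1.645 · 9.5/√218 = 1.06

CI: (66.9 - 1.06, 66.9 + 1.06) = (65.84, 67.96)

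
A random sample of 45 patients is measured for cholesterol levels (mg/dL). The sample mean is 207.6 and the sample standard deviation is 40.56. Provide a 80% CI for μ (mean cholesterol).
(199.73, 215.47)

t-interval (σ unknown):
df = n - 1 = 44
t* = 1.301 for 80% confidence

Margin of error = t* · s/√n = 1.301 · 40.56/√45 = 7.87

CI: (199.73, 215.47)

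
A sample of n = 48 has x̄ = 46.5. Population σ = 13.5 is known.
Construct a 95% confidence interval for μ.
(42.68, 50.32)

z-interval (σ known):
z* = 1.960 for 95% confidence

Margin of error = z* · σ/√n = 1.960 · 13.5/√48 = 3.82

CI: (46.5 - 3.82, 46.5 + 3.82) = (42.68, 50.32)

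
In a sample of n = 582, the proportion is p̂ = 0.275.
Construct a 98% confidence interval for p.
(0.232, 0.318)

Proportion CI:
SE = √(p̂(1-p̂)/n) = √(0.275 · 0.725 / 582) = 0.01851

z* = 2.326
Margin = z* · SE = 2.326 · 0.01851 = 0.0431

CI: 0.275 ± 0.0431 = (0.232, 0.318)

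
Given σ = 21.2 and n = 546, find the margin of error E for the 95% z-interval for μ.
Margin of error = 1.78

Margin of error = z* · σ/√n
= 1.960 · 21.2/√546
= 1.960 · 21.2/23.3666
= 1.78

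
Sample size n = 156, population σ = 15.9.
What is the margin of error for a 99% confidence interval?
Margin of error = 3.28

Margin of error = z* · σ/√n
= 2.576 · 15.9/√156
= 2.576 · 15.9/12.4900
= 3.28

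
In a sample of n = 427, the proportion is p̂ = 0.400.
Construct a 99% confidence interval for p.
(0.339, 0.461)

Proportion CI:
SE = √(p̂(1-p̂)/n) = √(0.400 · 0.600 / 427) = 0.02371

z* = 2.576
Margin = z* · SE = 2.576 · 0.02371 = 0.0611

CI: 0.400 ± 0.0611 = (0.339, 0.461)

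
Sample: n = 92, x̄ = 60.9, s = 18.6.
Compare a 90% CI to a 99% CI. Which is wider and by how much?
99% CI is wider by 3.75

df = 91
90% CI: t* = 1.662, (57.68, 64.12), width = 2 · t* · s/√n = 6.45
99% CI: t* = 2.631, (55.80, 66.00), width = 2 · t* · s/√n = 10.20

The 99% CI is wider by 10.20 - 6.45 = 3.75.
Higher confidence requires a wider interval.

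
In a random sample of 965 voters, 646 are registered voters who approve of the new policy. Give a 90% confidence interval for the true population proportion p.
(0.645, 0.694)

Proportion CI:
p̂ = 646/965 = 0.66943
SE = √(p̂(1-p̂)/n) = √(0.66943 · 0.33057 / 965) = 0.01514

z* = 1.645
Margin = z* · SE = 1.645 · 0.01514 = 0.0249

CI: 0.66943 ± 0.0249 = (0.645, 0.694)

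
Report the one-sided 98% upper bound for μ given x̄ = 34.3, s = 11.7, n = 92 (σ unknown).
μ ≤ 36.84

Upper bound (one-sided):
t* = 2.084 (one-sided for 98%)
Upper bound = x̄ + t* · s/√n = 34.3 + 2.084 · 11.7/√92 = 36.84

We are 98% confident that μ ≤ 36.84.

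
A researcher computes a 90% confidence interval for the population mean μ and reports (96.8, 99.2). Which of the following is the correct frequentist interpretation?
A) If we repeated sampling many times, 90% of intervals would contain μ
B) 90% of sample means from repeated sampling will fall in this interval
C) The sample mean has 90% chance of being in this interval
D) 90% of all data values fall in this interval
A

A) Correct — this is the frequentist long-run coverage interpretation.
B) Wrong — coverage applies to intervals containing μ, not to future x̄ values.
C) Wrong — x̄ is observed and sits in the interval by construction.
D) Wrong — a CI is about the parameter μ, not individual data values.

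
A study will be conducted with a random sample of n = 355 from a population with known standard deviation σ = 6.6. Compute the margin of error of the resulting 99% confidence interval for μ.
Margin of error = 0.90

Margin of error = z* · σ/√n
= 2.576 · 6.6/√355
= 2.576 · 6.6/18.8414
= 0.90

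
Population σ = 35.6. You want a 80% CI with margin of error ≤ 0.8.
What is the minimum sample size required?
n ≥ 3255

For margin E ≤ 0.8:
n ≥ (z* · σ / E)²
n ≥ (1.282 · 35.6 / 0.8)²
n ≥ 3254.59

Minimum n = 3255 (rounding up)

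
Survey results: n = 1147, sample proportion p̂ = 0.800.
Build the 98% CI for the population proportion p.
(0.773, 0.827)

Proportion CI:
SE = √(p̂(1-p̂)/n) = √(0.800 · 0.200 / 1147) = 0.01181

z* = 2.326
Margin = z* · SE = 2.326 · 0.01181 = 0.0275

CI: 0.800 ± 0.0275 = (0.773, 0.827)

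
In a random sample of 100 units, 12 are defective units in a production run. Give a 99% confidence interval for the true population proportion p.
(0.036, 0.204)

Proportion CI:
p̂ = 12/100 = 0.12000
SE = √(p̂(1-p̂)/n) = √(0.12000 · 0.88000 / 100) = 0.03250

z* = 2.576
Margin = z* · SE = 2.576 · 0.03250 = 0.0837

CI: 0.12000 ± 0.0837 = (0.036, 0.204)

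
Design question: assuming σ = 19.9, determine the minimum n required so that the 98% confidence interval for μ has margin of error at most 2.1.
n ≥ 486

For margin E ≤ 2.1:
n ≥ (z* · σ / E)²
n ≥ (2.326 · 19.9 / 2.1)²
n ≥ 485.83

Minimum n = 486 (rounding up)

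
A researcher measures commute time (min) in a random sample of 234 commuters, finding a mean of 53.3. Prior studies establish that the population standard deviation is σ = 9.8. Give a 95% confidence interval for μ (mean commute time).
(52.04, 54.56)

z-interval (σ known):
z* = 1.960 for 95% confidence

Margin of error = z* · σ/√n = 1.960 · 9.8/√234 = 1.26

CI: (53.3 - 1.26, 53.3 + 1.26) = (52.04, 54.56)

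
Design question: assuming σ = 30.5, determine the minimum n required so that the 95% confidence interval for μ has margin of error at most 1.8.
n ≥ 1103

For margin E ≤ 1.8:
n ≥ (z* · σ / E)²
n ≥ (1.960 · 30.5 / 1.8)²
n ≥ 1102.98

Minimum n = 1103 (rounding up)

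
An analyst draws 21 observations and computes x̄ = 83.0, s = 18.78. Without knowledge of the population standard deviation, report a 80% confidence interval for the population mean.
(77.57, 88.43)

t-interval (σ unknown):
df = n - 1 = 20
t* = 1.325 for 80% confidence

Margin of error = t* · s/√n = 1.325 · 18.78/√21 = 5.43

CI: (77.57, 88.43)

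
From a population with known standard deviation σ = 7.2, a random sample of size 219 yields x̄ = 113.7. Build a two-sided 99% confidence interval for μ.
(112.45, 114.95)

z-interval (σ known):
z* = 2.576 for 99% confidence

Margin of error = z* · σ/√n = 2.576 · 7.2/√219 = 1.25

CI: (113.7 - 1.25, 113.7 + 1.25) = (112.45, 114.95)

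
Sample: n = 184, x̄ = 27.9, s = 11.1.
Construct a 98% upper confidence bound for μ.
μ ≤ 29.59

Upper bound (one-sided):
t* = 2.068 (one-sided for 98%)
Upper bound = x̄ + t* · s/√n = 27.9 + 2.068 · 11.1/√184 = 29.59

We are 98% confident that μ ≤ 29.59.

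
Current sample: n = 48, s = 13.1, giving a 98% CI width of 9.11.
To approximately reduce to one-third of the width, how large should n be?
n ≈ 432

CI width ∝ 1/√n
To reduce width by factor 3, need √n to grow by 3 → need 3² = 9 times as many samples.

Current: n = 48, width = 9.11
New: n = 432, width ≈ 2.94

Width reduced by factor of 9.11/2.94 = 3.10.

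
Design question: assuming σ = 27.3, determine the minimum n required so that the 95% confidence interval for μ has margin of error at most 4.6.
n ≥ 136

For margin E ≤ 4.6:
n ≥ (z* · σ / E)²
n ≥ (1.960 · 27.3 / 4.6)²
n ≥ 135.31

Minimum n = 136 (rounding up)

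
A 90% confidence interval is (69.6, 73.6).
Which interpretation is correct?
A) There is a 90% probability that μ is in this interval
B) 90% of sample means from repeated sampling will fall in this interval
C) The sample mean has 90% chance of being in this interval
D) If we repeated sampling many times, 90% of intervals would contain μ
D

A) Wrong — μ is fixed; the randomness lives in the interval, not in μ.
B) Wrong — coverage applies to intervals containing μ, not to future x̄ values.
C) Wrong — x̄ is observed and sits in the interval by construction.
D) Correct — this is the frequentist long-run coverage interpretation.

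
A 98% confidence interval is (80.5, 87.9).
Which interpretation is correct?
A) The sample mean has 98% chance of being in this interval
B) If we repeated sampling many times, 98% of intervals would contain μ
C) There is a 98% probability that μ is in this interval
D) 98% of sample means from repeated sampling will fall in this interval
B

A) Wrong — x̄ is observed and sits in the interval by construction.
B) Correct — this is the frequentist long-run coverage interpretation.
C) Wrong — μ is fixed; the randomness lives in the interval, not in μ.
D) Wrong — coverage applies to intervals containing μ, not to future x̄ values.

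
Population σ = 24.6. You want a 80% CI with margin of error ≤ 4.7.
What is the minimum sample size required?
n ≥ 46

For margin E ≤ 4.7:
n ≥ (z* · σ / E)²
n ≥ (1.282 · 24.6 / 4.7)²
n ≥ 45.02

Minimum n = 46 (rounding up)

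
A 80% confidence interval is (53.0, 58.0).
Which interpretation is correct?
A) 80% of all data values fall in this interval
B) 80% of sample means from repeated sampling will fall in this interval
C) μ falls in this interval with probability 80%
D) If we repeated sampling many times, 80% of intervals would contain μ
D

A) Wrong — a CI is about the parameter μ, not individual data values.
B) Wrong — coverage applies to intervals containing μ, not to future x̄ values.
C) Wrong — μ is fixed; the randomness lives in the interval, not in μ.
D) Correct — this is the frequentist long-run coverage interpretation.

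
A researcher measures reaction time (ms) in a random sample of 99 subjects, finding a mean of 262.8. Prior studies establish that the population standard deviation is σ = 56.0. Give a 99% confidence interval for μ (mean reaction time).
(248.30, 277.30)

z-interval (σ known):
z* = 2.576 for 99% confidence

Margin of error = z* · σ/√n = 2.576 · 56.0/√99 = 14.50

CI: (262.8 - 14.50, 262.8 + 14.50) = (248.30, 277.30)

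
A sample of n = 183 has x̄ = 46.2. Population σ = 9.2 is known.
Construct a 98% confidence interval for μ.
(44.62, 47.78)

z-interval (σ known):
z* = 2.326 for 98% confidence

Margin of error = z* · σ/√n = 2.326 · 9.2/√183 = 1.58

CI: (46.2 - 1.58, 46.2 + 1.58) = (44.62, 47.78)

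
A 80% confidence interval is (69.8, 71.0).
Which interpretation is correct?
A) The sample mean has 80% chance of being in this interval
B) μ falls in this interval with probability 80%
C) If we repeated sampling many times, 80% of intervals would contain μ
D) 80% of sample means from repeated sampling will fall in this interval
C

A) Wrong — x̄ is observed and sits in the interval by construction.
B) Wrong — μ is fixed; the randomness lives in the interval, not in μ.
C) Correct — this is the frequentist long-run coverage interpretation.
D) Wrong — coverage applies to intervals containing μ, not to future x̄ values.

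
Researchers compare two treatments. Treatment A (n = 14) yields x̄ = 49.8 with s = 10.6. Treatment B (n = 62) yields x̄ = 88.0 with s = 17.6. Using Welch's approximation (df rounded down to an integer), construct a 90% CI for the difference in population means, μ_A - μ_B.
(-44.32, -32.08)

Difference: x̄₁ - x̄₂ = -38.20
SE = √(s₁²/n₁ + s₂²/n₂) = √(10.6²/14 + 17.6²/62) = 3.6086
df = 31.61 → 31 (Welch–Satterthwaite, rounded down)
t* = 1.696

CI: -38.20 ± 1.696 · 3.6086 = -38.20 ± 6.12 = (-44.32, -32.08)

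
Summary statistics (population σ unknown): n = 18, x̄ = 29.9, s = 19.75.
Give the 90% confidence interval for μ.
(21.80, 38.00)

t-interval (σ unknown):
df = n - 1 = 17
t* = 1.740 for 90% confidence

Margin of error = t* · s/√n = 1.740 · 19.75/√18 = 8.10

CI: (21.80, 38.00)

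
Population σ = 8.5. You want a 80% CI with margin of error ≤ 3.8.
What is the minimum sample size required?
n ≥ 9

For margin E ≤ 3.8:
n ≥ (z* · σ / E)²
n ≥ (1.282 · 8.5 / 3.8)²
n ≥ 8.22

Minimum n = 9 (rounding up)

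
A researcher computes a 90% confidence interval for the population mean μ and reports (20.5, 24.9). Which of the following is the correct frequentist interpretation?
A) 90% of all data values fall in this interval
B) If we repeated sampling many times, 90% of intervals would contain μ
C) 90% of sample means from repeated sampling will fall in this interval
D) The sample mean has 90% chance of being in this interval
B

A) Wrong — a CI is about the parameter μ, not individual data values.
B) Correct — this is the frequentist long-run coverage interpretation.
C) Wrong — coverage applies to intervals containing μ, not to future x̄ values.
D) Wrong — x̄ is observed and sits in the interval by construction.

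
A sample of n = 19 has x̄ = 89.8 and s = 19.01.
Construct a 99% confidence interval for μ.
(77.25, 102.35)

t-interval (σ unknown):
df = n - 1 = 18
t* = 2.878 for 99% confidence

Margin of error = t* · s/√n = 2.878 · 19.01/√19 = 12.55

CI: (77.25, 102.35)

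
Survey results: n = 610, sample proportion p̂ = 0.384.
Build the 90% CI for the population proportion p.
(0.352, 0.416)

Proportion CI:
SE = √(p̂(1-p̂)/n) = √(0.384 · 0.616 / 610) = 0.01969

z* = 1.645
Margin = z* · SE = 1.645 · 0.01969 = 0.0324

CI: 0.384 ± 0.0324 = (0.352, 0.416)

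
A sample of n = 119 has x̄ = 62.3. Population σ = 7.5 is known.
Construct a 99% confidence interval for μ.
(60.53, 64.07)

z-interval (σ known):
z* = 2.576 for 99% confidence

Margin of error = z* · σ/√n = 2.576 · 7.5/√119 = 1.77

CI: (62.3 - 1.77, 62.3 + 1.77) = (60.53, 64.07)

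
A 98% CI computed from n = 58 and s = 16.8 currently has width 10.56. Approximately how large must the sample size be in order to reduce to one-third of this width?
n ≈ 522

CI width ∝ 1/√n
To reduce width by factor 3, need √n to grow by 3 → need 3² = 9 times as many samples.

Current: n = 58, width = 10.56
New: n = 522, width ≈ 3.43

Width reduced by factor of 10.56/3.43 = 3.08.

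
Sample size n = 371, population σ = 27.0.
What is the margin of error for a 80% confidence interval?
Margin of error = 1.80

Margin of error = z* · σ/√n
= 1.282 · 27.0/√371
= 1.282 · 27.0/19.2614
= 1.80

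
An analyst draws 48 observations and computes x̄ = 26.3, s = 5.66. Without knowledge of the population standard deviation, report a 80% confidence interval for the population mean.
(25.24, 27.36)

t-interval (σ unknown):
df = n - 1 = 47
t* = 1.300 for 80% confidence

Margin of error = t* · s/√n = 1.300 · 5.66/√48 = 1.06

CI: (25.24, 27.36)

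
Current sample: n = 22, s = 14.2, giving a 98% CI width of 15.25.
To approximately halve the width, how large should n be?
n ≈ 88

CI width ∝ 1/√n
To reduce width by factor 2, need √n to grow by 2 → need 2² = 4 times as many samples.

Current: n = 22, width = 15.25
New: n = 88, width ≈ 7.18

Width reduced by factor of 15.25/7.18 = 2.12.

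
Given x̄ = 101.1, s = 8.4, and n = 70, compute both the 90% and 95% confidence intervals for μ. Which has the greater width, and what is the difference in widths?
95% CI is wider by 0.66

df = 69
90% CI: t* = 1.667, (99.43, 102.77), width = 2 · t* · s/√n = 3.35
95% CI: t* = 1.995, (99.10, 103.10), width = 2 · t* · s/√n = 4.01

The 95% CI is wider by 4.01 - 3.35 = 0.66.
Higher confidence requires a wider interval.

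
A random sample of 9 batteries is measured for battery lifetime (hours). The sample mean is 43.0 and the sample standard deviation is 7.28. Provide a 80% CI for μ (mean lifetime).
(39.61, 46.39)

t-interval (σ unknown):
df = n - 1 = 8
t* = 1.397 for 80% confidence

Margin of error = t* · s/√n = 1.397 · 7.28/√9 = 3.39

CI: (39.61, 46.39)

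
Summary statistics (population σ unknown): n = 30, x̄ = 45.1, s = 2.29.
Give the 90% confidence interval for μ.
(44.39, 45.81)

t-interval (σ unknown):
df = n - 1 = 29
t* = 1.699 for 90% confidence

Margin of error = t* · s/√n = 1.699 · 2.29/√30 = 0.71

CI: (44.39, 45.81)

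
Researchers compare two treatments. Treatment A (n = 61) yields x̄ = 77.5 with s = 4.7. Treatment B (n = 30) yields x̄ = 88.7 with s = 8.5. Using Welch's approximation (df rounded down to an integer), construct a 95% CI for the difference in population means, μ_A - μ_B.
(-14.57, -7.83)

Difference: x̄₁ - x̄₂ = -11.20
SE = √(s₁²/n₁ + s₂²/n₂) = √(4.7²/61 + 8.5²/30) = 1.6645
df = 37.96 → 37 (Welch–Satterthwaite, rounded down)
t* = 2.026

CI: -11.20 ± 2.026 · 1.6645 = -11.20 ± 3.37 = (-14.57, -7.83)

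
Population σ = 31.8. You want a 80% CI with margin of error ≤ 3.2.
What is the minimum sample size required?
n ≥ 163

For margin E ≤ 3.2:
n ≥ (z* · σ / E)²
n ≥ (1.282 · 31.8 / 3.2)²
n ≥ 162.30

Minimum n = 163 (rounding up)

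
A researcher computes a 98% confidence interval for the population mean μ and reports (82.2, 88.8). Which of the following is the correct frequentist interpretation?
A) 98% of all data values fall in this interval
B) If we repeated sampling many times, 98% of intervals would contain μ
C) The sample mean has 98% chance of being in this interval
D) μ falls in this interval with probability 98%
B

A) Wrong — a CI is about the parameter μ, not individual data values.
B) Correct — this is the frequentist long-run coverage interpretation.
C) Wrong — x̄ is observed and sits in the interval by construction.
D) Wrong — μ is fixed; the randomness lives in the interval, not in μ.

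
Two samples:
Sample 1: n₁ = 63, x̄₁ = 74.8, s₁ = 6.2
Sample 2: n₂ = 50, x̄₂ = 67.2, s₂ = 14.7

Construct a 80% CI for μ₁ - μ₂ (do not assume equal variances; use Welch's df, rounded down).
(4.72, 10.48)

Difference: x̄₁ - x̄₂ = 7.60
SE = √(s₁²/n₁ + s₂²/n₂) = √(6.2²/63 + 14.7²/50) = 2.2208
df = 62.82 → 62 (Welch–Satterthwaite, rounded down)
t* = 1.295

CI: 7.60 ± 1.295 · 2.2208 = 7.60 ± 2.88 = (4.72, 10.48)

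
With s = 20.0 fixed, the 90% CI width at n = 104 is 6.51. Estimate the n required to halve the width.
n ≈ 416

CI width ∝ 1/√n
To reduce width by factor 2, need √n to grow by 2 → need 2² = 4 times as many samples.

Current: n = 104, width = 6.51
New: n = 416, width ≈ 3.23

Width reduced by factor of 6.51/3.23 = 2.02.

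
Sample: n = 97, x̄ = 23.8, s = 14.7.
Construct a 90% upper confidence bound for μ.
μ ≤ 25.73

Upper bound (one-sided):
t* = 1.290 (one-sided for 90%)
Upper bound = x̄ + t* · s/√n = 23.8 + 1.290 · 14.7/√97 = 25.73

We are 90% confident that μ ≤ 25.73.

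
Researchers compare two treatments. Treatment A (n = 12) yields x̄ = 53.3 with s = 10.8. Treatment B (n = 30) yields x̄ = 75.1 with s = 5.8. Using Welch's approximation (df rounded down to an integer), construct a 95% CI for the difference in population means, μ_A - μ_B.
(-28.91, -14.69)

Difference: x̄₁ - x̄₂ = -21.80
SE = √(s₁²/n₁ + s₂²/n₂) = √(10.8²/12 + 5.8²/30) = 3.2926
df = 13.62 → 13 (Welch–Satterthwaite, rounded down)
t* = 2.160

CI: -21.80 ± 2.160 · 3.2926 = -21.80 ± 7.11 = (-28.91, -14.69)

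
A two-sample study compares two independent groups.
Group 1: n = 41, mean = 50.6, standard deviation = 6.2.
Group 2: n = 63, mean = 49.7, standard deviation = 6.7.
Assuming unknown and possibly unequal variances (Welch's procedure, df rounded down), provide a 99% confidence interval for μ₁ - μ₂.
(-2.48, 4.28)

Difference: x̄₁ - x̄₂ = 0.90
SE = √(s₁²/n₁ + s₂²/n₂) = √(6.2²/41 + 6.7²/63) = 1.2846
df = 90.27 → 90 (Welch–Satterthwaite, rounded down)
t* = 2.632

CI: 0.90 ± 2.632 · 1.2846 = 0.90 ± 3.38 = (-2.48, 4.28)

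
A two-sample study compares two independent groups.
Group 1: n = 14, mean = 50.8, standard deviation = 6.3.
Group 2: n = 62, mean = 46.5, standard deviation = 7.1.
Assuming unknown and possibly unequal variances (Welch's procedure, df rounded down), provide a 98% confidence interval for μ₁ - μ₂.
(-0.51, 9.11)

Difference: x̄₁ - x̄₂ = 4.30
SE = √(s₁²/n₁ + s₂²/n₂) = √(6.3²/14 + 7.1²/62) = 1.9100
df = 21.16 → 21 (Welch–Satterthwaite, rounded down)
t* = 2.518

CI: 4.30 ± 2.518 · 1.9100 = 4.30 ± 4.81 = (-0.51, 9.11)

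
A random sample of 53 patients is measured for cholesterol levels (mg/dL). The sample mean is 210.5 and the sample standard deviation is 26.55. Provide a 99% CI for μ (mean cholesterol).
(200.75, 220.25)

t-interval (σ unknown):
df = n - 1 = 52
t* = 2.674 for 99% confidence

Margin of error = t* · s/√n = 2.674 · 26.55/√53 = 9.75

CI: (200.75, 220.25)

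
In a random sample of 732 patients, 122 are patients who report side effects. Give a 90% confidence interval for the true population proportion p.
(0.144, 0.189)

Proportion CI:
p̂ = 122/732 = 0.16667
SE = √(p̂(1-p̂)/n) = √(0.16667 · 0.83333 / 732) = 0.01377

z* = 1.645
Margin = z* · SE = 1.645 · 0.01377 = 0.0227

CI: 0.16667 ± 0.0227 = (0.144, 0.189)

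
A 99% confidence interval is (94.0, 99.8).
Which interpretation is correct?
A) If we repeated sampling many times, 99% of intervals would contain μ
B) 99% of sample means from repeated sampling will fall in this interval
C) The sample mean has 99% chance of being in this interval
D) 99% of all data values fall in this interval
A

A) Correct — this is the frequentist long-run coverage interpretation.
B) Wrong — coverage applies to intervals containing μ, not to future x̄ values.
C) Wrong — x̄ is observed and sits in the interval by construction.
D) Wrong — a CI is about the parameter μ, not individual data values.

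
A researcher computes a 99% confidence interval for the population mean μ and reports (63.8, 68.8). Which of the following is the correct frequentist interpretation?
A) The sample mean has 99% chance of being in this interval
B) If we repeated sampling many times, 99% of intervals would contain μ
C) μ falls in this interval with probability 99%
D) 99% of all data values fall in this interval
B

A) Wrong — x̄ is observed and sits in the interval by construction.
B) Correct — this is the frequentist long-run coverage interpretation.
C) Wrong — μ is fixed; the randomness lives in the interval, not in μ.
D) Wrong — a CI is about the parameter μ, not individual data values.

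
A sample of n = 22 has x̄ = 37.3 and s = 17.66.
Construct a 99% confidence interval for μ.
(26.64, 47.96)

t-interval (σ unknown):
df = n - 1 = 21
t* = 2.831 for 99% confidence

Margin of error = t* · s/√n = 2.831 · 17.66/√22 = 10.66

CI: (26.64, 47.96)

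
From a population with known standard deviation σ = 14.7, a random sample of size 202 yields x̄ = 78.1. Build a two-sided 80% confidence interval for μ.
(76.77, 79.43)

z-interval (σ known):
z* = 1.282 for 80% confidence

Margin of error = z* · σ/√n = 1.282 · 14.7/√202 = 1.33

CI: (78.1 - 1.33, 78.1 + 1.33) = (76.77, 79.43)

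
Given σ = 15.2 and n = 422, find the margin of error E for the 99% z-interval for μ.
Margin of error = 1.91

Margin of error = z* · σ/√n
= 2.576 · 15.2/√422
= 2.576 · 15.2/20.5426
= 1.91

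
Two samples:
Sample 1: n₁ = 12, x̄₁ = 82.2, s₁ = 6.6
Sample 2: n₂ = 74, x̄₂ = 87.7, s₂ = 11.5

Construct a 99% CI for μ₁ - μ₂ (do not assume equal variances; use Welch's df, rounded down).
(-12.03, 1.03)

Difference: x̄₁ - x̄₂ = -5.50
SE = √(s₁²/n₁ + s₂²/n₂) = √(6.6²/12 + 11.5²/74) = 2.3275
df = 23.63 → 23 (Welch–Satterthwaite, rounded down)
t* = 2.807

CI: -5.50 ± 2.807 · 2.3275 = -5.50 ± 6.53 = (-12.03, 1.03)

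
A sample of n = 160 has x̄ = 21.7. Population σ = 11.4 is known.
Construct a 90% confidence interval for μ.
(20.22, 23.18)

z-interval (σ known):
z* = 1.645 for 90% confidence

Margin of error = z* · σ/√n = 1.645 · 11.4/√160 = 1.48

CI: (21.7 - 1.48, 21.7 + 1.48) = (20.22, 23.18)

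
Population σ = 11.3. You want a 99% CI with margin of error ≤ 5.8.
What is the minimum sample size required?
n ≥ 26

For margin E ≤ 5.8:
n ≥ (z* · σ / E)²
n ≥ (2.576 · 11.3 / 5.8)²
n ≥ 25.19

Minimum n = 26 (rounding up)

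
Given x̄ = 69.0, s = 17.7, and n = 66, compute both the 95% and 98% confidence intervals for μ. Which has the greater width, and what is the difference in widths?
98% CI is wider by 1.69

df = 65
95% CI: t* = 1.997, (64.65, 73.35), width = 2 · t* · s/√n = 8.70
98% CI: t* = 2.385, (63.80, 74.20), width = 2 · t* · s/√n = 10.39

The 98% CI is wider by 10.39 - 8.70 = 1.69.
Higher confidence requires a wider interval.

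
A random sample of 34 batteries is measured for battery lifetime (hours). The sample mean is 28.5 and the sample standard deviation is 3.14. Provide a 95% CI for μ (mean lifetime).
(27.40, 29.60)

t-interval (σ unknown):
df = n - 1 = 33
t* = 2.035 for 95% confidence

Margin of error = t* · s/√n = 2.035 · 3.14/√34 = 1.10

CI: (27.40, 29.60)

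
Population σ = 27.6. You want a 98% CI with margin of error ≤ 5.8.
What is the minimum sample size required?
n ≥ 123

For margin E ≤ 5.8:
n ≥ (z* · σ / E)²
n ≥ (2.326 · 27.6 / 5.8)²
n ≥ 122.51

Minimum n = 123 (rounding up)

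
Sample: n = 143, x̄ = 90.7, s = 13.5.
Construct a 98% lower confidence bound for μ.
μ ≥ 88.36

Lower bound (one-sided):
t* = 2.073 (one-sided for 98%)
Lower bound = x̄ - t* · s/√n = 90.7 - 2.073 · 13.5/√143 = 88.36

We are 98% confident that μ ≥ 88.36.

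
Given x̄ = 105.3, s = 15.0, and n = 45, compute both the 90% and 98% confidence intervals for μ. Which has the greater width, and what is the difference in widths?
98% CI is wider by 3.29

df = 44
90% CI: t* = 1.680, (101.54, 109.06), width = 2 · t* · s/√n = 7.51
98% CI: t* = 2.414, (99.90, 110.70), width = 2 · t* · s/√n = 10.80

The 98% CI is wider by 10.80 - 7.51 = 3.29.
Higher confidence requires a wider interval.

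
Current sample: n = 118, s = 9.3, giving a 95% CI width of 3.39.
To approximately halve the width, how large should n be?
n ≈ 472

CI width ∝ 1/√n
To reduce width by factor 2, need √n to grow by 2 → need 2² = 4 times as many samples.

Current: n = 118, width = 3.39
New: n = 472, width ≈ 1.68

Width reduced by factor of 3.39/1.68 = 2.02.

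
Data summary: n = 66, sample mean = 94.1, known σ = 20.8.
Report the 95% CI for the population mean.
(89.08, 99.12)

z-interval (σ known):
z* = 1.960 for 95% confidence

Margin of error = z* · σ/√n = 1.960 · 20.8/√66 = 5.02

CI: (94.1 - 5.02, 94.1 + 5.02) = (89.08, 99.12)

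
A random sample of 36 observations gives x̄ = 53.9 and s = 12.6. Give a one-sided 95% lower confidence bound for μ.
μ ≥ 50.35

Lower bound (one-sided):
t* = 1.690 (one-sided for 95%)
Lower bound = x̄ - t* · s/√n = 53.9 - 1.690 · 12.6/√36 = 50.35

We are 95% confident that μ ≥ 50.35.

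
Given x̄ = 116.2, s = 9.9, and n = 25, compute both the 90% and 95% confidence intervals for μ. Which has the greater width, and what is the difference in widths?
95% CI is wider by 1.39

df = 24
90% CI: t* = 1.711, (112.81, 119.59), width = 2 · t* · s/√n = 6.78
95% CI: t* = 2.064, (112.11, 120.29), width = 2 · t* · s/√n = 8.17

The 95% CI is wider by 8.17 - 6.78 = 1.39.
Higher confidence requires a wider interval.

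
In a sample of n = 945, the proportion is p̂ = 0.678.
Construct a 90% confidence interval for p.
(0.653, 0.703)

Proportion CI:
SE = √(p̂(1-p̂)/n) = √(0.678 · 0.322 / 945) = 0.01520

z* = 1.645
Margin = z* · SE = 1.645 · 0.01520 = 0.0250

CI: 0.678 ± 0.0250 = (0.653, 0.703)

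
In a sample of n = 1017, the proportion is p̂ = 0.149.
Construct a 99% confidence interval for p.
(0.120, 0.178)

Proportion CI:
SE = √(p̂(1-p̂)/n) = √(0.149 · 0.851 / 1017) = 0.01117

z* = 2.576
Margin = z* · SE = 2.576 · 0.01117 = 0.0288

CI: 0.149 ± 0.0288 = (0.120, 0.178)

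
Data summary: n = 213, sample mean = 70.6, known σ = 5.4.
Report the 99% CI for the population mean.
(69.65, 71.55)

z-interval (σ known):
z* = 2.576 for 99% confidence

Margin of error = z* · σ/√n = 2.576 · 5.4/√213 = 0.95

CI: (70.6 - 0.95, 70.6 + 0.95) = (69.65, 71.55)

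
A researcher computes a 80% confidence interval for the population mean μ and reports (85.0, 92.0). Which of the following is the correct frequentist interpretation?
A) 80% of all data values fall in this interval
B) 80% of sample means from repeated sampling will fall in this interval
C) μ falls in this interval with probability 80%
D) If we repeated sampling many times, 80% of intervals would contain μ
D

A) Wrong — a CI is about the parameter μ, not individual data values.
B) Wrong — coverage applies to intervals containing μ, not to future x̄ values.
C) Wrong — μ is fixed; the randomness lives in the interval, not in μ.
D) Correct — this is the frequentist long-run coverage interpretation.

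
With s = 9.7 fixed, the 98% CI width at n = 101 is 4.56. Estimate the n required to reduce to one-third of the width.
n ≈ 909

CI width ∝ 1/√n
To reduce width by factor 3, need √n to grow by 3 → need 3² = 9 times as many samples.

Current: n = 101, width = 4.56
New: n = 909, width ≈ 1.50

Width reduced by factor of 4.56/1.50 = 3.04.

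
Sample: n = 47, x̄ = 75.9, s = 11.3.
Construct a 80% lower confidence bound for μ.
μ ≥ 74.50

Lower bound (one-sided):
t* = 0.850 (one-sided for 80%)
Lower bound = x̄ - t* · s/√n = 75.9 - 0.850 · 11.3/√47 = 74.50

We are 80% confident that μ ≥ 74.50.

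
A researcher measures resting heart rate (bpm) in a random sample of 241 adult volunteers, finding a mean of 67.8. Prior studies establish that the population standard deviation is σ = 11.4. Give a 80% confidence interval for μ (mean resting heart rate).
(66.86, 68.74)

z-interval (σ known):
z* = 1.282 for 80% confidence

Margin of error = z* · σ/√n = 1.282 · 11.4/√241 = 0.94

CI: (67.8 - 0.94, 67.8 + 0.94) = (66.86, 68.74)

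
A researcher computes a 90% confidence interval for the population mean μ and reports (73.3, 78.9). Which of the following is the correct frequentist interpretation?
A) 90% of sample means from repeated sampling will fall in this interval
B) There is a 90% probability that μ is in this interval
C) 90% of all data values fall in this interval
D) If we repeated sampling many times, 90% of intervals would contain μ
D

A) Wrong — coverage applies to intervals containing μ, not to future x̄ values.
B) Wrong — μ is fixed; the randomness lives in the interval, not in μ.
C) Wrong — a CI is about the parameter μ, not individual data values.
D) Correct — this is the frequentist long-run coverage interpretation.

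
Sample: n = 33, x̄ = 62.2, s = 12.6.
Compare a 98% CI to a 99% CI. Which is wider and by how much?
99% CI is wider by 1.27

df = 32
98% CI: t* = 2.449, (56.83, 67.57), width = 2 · t* · s/√n = 10.74
99% CI: t* = 2.738, (56.19, 68.21), width = 2 · t* · s/√n = 12.01

The 99% CI is wider by 12.01 - 10.74 = 1.27.
Higher confidence requires a wider interval.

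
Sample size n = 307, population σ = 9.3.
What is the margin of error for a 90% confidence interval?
Margin of error = 0.87

Margin of error = z* · σ/√n
= 1.645 · 9.3/√307
= 1.645 · 9.3/17.5214
= 0.87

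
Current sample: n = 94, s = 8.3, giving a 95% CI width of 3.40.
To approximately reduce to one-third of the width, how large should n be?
n ≈ 846

CI width ∝ 1/√n
To reduce width by factor 3, need √n to grow by 3 → need 3² = 9 times as many samples.

Current: n = 94, width = 3.40
New: n = 846, width ≈ 1.12

Width reduced by factor of 3.40/1.12 = 3.04.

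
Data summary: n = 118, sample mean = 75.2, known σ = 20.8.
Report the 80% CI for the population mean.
(72.75, 77.65)

z-interval (σ known):
z* = 1.282 for 80% confidence

Margin of error = z* · σ/√n = 1.282 · 20.8/√118 = 2.45

CI: (75.2 - 2.45, 75.2 + 2.45) = (72.75, 77.65)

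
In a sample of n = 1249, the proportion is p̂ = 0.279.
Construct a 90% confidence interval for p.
(0.258, 0.300)

Proportion CI:
SE = √(p̂(1-p̂)/n) = √(0.279 · 0.721 / 1249) = 0.01269

z* = 1.645
Margin = z* · SE = 1.645 · 0.01269 = 0.0209

CI: 0.279 ± 0.0209 = (0.258, 0.300)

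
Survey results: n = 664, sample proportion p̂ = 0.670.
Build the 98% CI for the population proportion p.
(0.628, 0.712)

Proportion CI:
SE = √(p̂(1-p̂)/n) = √(0.670 · 0.330 / 664) = 0.01825

z* = 2.326
Margin = z* · SE = 2.326 · 0.01825 = 0.0424

CI: 0.670 ± 0.0424 = (0.628, 0.712)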